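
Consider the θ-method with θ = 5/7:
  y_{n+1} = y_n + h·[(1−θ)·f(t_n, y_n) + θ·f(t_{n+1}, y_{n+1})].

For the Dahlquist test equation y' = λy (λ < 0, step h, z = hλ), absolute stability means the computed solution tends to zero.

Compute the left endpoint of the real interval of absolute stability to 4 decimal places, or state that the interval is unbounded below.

(−∞, 0) — no finite endpoint.

On y'=λy, z=hλ:
  y_{n+1} = y_n + z·[2/7·y_n + 5/7·y_{n+1}] ⇒ (1 − 5/7z)y_{n+1} = (1 + 2/7z)y_n
  ⇒ R(z) = (1 + 2/7z)/(1 − 5/7z).

Need |R(x)|<1, x<0.
x=-1.1: |R|=0.3840
x=-2: |R|=0.1765
x=-10: |R|=0.2281
x=-100: |R|=0.3807
θ=5/7≥1/2 ⇒ |1+2/7x|<|1−5/7x| ∀x<0 ⇒ interval (−∞,0).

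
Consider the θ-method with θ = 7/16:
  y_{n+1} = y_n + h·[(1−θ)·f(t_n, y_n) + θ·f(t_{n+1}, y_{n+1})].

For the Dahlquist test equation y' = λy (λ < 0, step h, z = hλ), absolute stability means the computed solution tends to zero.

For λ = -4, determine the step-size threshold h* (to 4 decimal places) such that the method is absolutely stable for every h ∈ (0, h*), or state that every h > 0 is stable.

Set f=λy, z=hλ:
  y_{n+1} = y_n + z·[9/16·y_n + 7/16·y_{n+1}] ⇒ (1 − 7/16z)y_{n+1} = (1 + 9/16z)y_n
  so R(z) = (1 + 9/16z)/(1 − 7/16z).

Find x<0 with |R(x)|<1.
x=-1.18: |R|=0.2218
R=−1: 1+9/16x = −1+7/16x ⇒ -1/8x=2 ⇒ x=2/(-1/8)=-16.0000
Confirm numerically:
  x=-11.565: |R|=0.90851 <1
  x=-11.194: |R|=0.89813 <1
  x=-8.248: |R|=0.78974 <1
  x=-16.500: |R|=1.00760 >1
  x=-16.474: |R|=1.00722 >1
  x=-16.265: |R|=1.00408 >1
So |R|<1 on (-16.0000, 0).

(-16.0000,0); λ=-4 ⇒ h* = (16)/4 = 4.0000.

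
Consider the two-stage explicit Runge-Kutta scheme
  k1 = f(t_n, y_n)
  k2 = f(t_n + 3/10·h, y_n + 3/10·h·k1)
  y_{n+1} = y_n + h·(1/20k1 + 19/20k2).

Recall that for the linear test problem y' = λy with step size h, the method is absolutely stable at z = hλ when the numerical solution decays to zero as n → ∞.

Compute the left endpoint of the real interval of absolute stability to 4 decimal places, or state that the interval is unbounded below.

left endpoint -3.5088.

On y'=λy, z=hλ:
  k1=λy_n ⇒ h·k1=z·y_n;  k2=λ(1+3/10z)y_n ⇒ h·k2=z(1+3/10z)y_n
  y_{n+1}/y_n = 1 + 1/20z + 19/20z(1+3/10z) = 1 + z + 57/200z²
  so R(z) = 1 + z + 57/200z².

Boundary: |R(x)|=1, x<0.
x=-1.46: |R|=0.1475
R=1: x+57/200x²=0 ⇒ x=−200/57=-3.5088; min R=1−1/(4·57/200)=0.1228>−1
Confirm numerically:
  x=-3.349: |R|=0.84750 <1
  x=-3.266: |R|=0.77403 <1
  x=-2.962: |R|=0.53843 <1
  x=-2.880: |R|=0.48390 <1
  x=-3.977: |R|=1.53071 >1
  x=-3.881: |R|=1.41172 >1
  x=-3.853: |R|=1.37800 >1
Interval (-3.5088, 0).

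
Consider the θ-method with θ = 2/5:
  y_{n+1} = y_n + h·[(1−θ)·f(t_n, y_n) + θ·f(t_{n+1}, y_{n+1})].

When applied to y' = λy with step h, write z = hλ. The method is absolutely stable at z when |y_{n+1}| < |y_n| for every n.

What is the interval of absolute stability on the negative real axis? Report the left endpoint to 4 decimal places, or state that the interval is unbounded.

z∈(-10.0000,0).

Set f=λy, z=hλ:
  y_{n+1} = y_n + z·[3/5·y_n + 2/5·y_{n+1}] ⇒ (1 − 2/5z)y_{n+1} = (1 + 3/5z)y_n
  R(z) = (1 + 3/5z)/(1 − 2/5z).

Need |R(x)|<1, x<0.
x=-1.09: |R|=0.2409
R=−1: 1+3/5x = −1+2/5x ⇒ -1/5x=2 ⇒ x=2/(-1/5)=-10.0000
Confirm numerically:
  x=-7.149: |R|=0.85226 <1
  x=-5.986: |R|=0.76349 <1
  x=-5.386: |R|=0.70746 <1
  x=-4.516: |R|=0.60918 <1
  x=-10.449: |R|=1.01734 >1
  x=-10.437: |R|=1.01689 >1
Stable set (-10.0000, 0).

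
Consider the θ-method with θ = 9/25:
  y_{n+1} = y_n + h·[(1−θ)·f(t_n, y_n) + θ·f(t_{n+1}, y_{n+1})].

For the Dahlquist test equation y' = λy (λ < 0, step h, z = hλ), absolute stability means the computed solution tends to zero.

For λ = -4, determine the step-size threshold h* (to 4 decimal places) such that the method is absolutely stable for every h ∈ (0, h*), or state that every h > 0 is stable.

On y'=λy, z=hλ:
  y_{n+1} = y_n + z·[16/25·y_n + 9/25·y_{n+1}] ⇒ (1 − 9/25z)y_{n+1} = (1 + 16/25z)y_n
  Hence R(z) = (1 + 16/25z)/(1 − 9/25z).

Find x<0 with |R(x)|<1.
x=-0.58: |R|=0.5202
R=−1: 1+16/25x = −1+9/25x ⇒ -7/25x=2 ⇒ x=2/(-7/25)=-7.1429
Confirm numerically:
  x=-6.172: |R|=0.91563 <1
  x=-4.526: |R|=0.72133 <1
  x=-4.354: |R|=0.69585 <1
  x=-3.599: |R|=0.56775 <1
  x=-7.660: |R|=1.03854 >1
  x=-7.572: |R|=1.03225 >1
  x=-7.471: |R|=1.02490 >1
So |R|<1 on (-7.1429, 0).

(-7.1429,0); λ=-4 ⇒ h* = (50/7)/4 = 1.7857.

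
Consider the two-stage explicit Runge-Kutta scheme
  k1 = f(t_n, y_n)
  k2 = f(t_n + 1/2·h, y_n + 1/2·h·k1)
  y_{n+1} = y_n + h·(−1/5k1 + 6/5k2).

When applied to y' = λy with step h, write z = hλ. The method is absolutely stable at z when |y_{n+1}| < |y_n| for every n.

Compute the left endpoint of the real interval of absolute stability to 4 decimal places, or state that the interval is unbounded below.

With y'=λy (z=hλ):
  k1=λy_n ⇒ h·k1=z·y_n;  k2=λ(1+1/2z)y_n ⇒ h·k2=z(1+1/2z)y_n
  y_{n+1}/y_n = 1 − 1/5z + 6/5z(1+1/2z) = 1 + z + 3/5z²
  ⇒ R(z) = 1 + z + 3/5z².

Solve |R(x)|<1 on ℝ⁻.
x=-0.32: |R|=0.7414
R=1: x+3/5x²=0 ⇒ x=−5/3=-1.6667; min R=1−1/(4·3/5)=0.5833>−1
Confirm numerically:
  x=-1.535: |R|=0.87873 <1
  x=-0.954: |R|=0.59207 <1
  x=-0.861: |R|=0.58379 <1
  x=-1.876: |R|=1.23563 >1
  x=-1.695: |R|=1.02881 >1
Interval (-1.6667, 0).

z* = -1.6667.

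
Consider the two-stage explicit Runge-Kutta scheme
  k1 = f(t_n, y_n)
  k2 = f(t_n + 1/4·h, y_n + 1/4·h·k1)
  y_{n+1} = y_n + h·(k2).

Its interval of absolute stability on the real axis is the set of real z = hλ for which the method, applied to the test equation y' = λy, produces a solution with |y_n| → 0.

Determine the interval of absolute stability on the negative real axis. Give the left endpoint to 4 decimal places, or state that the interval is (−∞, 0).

z∈(-4.0000,0).

Set f=λy, z=hλ:
  k1=λy_n ⇒ h·k1=z·y_n;  k2=λ(1+1/4z)y_n ⇒ h·k2=z(1+1/4z)y_n
  y_{n+1}/y_n = 1 + z(1+1/4z) = 1 + z + 1/4z²
  R(z) = 1 + z + 1/4z².

Need |R(x)|<1, x<0.
x=-0.47: |R|=0.5852
R=1: x+1/4x²=0 ⇒ x=−4=-4.0000; min R=1−1/(4·1/4)=0.0000>−1
Confirm numerically:
  x=-2.429: |R|=0.04601 <1
  x=-2.397: |R|=0.03940 <1
  x=-2.321: |R|=0.02576 <1
  x=-4.343: |R|=1.37241 >1
  x=-4.241: |R|=1.25552 >1
  x=-4.148: |R|=1.15348 >1
Interval (-4.0000, 0).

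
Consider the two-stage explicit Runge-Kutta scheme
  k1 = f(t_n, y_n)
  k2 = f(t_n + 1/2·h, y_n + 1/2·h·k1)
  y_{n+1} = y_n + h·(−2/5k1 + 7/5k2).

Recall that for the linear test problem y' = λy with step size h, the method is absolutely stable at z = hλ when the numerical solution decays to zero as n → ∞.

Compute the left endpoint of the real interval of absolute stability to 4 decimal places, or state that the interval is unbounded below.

left endpoint -1.4286.

Set f=λy, z=hλ:
  k1=λy_n ⇒ h·k1=z·y_n;  k2=λ(1+1/2z)y_n ⇒ h·k2=z(1+1/2z)y_n
  y_{n+1}/y_n = 1 − 2/5z + 7/5z(1+1/2z) = 1 + z + 7/10z²
  so R(z) = 1 + z + 7/10z².

Solve |R(x)|<1 on ℝ⁻.
x=-0.83: |R|=0.6522
R=1: x+7/10x²=0 ⇒ x=−10/7=-1.4286; min R=1−1/(4·7/10)=0.6429>−1
Confirm numerically:
  x=-1.069: |R|=0.73093 <1
  x=-0.989: |R|=0.69568 <1
  x=-0.975: |R|=0.69044 <1
  x=-0.845: |R|=0.65482 <1
  x=-1.837: |R|=1.52520 >1
  x=-1.523: |R|=1.10067 >1
So |R|<1 on (-1.4286, 0).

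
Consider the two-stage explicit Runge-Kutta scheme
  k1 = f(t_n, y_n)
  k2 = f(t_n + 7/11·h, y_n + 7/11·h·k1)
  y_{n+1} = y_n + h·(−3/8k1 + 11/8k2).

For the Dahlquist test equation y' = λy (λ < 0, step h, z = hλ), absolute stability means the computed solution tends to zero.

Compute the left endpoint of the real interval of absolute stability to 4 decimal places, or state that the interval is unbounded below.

left endpoint -1.1429.

Test eqn y'=λy, z=hλ:
  k1=λy_n ⇒ h·k1=z·y_n;  k2=λ(1+7/11z)y_n ⇒ h·k2=z(1+7/11z)y_n
  y_{n+1}/y_n = 1 − 3/8z + 11/8z(1+7/11z) = 1 + z + 7/8z²
  ⇒ R(z) = 1 + z + 7/8z².

Boundary: |R(x)|=1, x<0.
x=-1.79: |R|=2.0136
R=1: x+7/8x²=0 ⇒ x=−8/7=-1.1429; min R=1−1/(4·7/8)=0.7143>−1
Confirm numerically:
  x=-1.110: |R|=0.96809 <1
  x=-1.104: |R|=0.96246 <1
  x=-0.691: |R|=0.72680 <1
  x=-0.516: |R|=0.71697 <1
  x=-1.657: |R|=1.74544 >1
  x=-1.596: |R|=1.63281 >1
  x=-1.172: |R|=1.02989 >1
Stable set (-1.1429, 0).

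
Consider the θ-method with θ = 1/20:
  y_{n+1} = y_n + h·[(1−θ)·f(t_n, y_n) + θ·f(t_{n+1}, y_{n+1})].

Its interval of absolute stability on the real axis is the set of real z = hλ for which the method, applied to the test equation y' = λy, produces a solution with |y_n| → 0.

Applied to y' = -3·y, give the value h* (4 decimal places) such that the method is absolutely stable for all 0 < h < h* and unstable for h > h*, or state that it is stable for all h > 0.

With y'=λy (z=hλ):
  y_{n+1} = y_n + z·[19/20·y_n + 1/20·y_{n+1}] ⇒ (1 − 1/20z)y_{n+1} = (1 + 19/20z)y_n
  R(z) = (1 + 19/20z)/(1 − 1/20z).

Solve |R(x)|<1 on ℝ⁻.
x=-1.17: |R|=0.1053
R=−1: 1+19/20x = −1+1/20x ⇒ -9/10x=2 ⇒ x=2/(-9/10)=-2.2222
Confirm numerically:
  x=-1.750: |R|=0.60920 <1
  x=-1.489: |R|=0.38583 <1
  x=-0.954: |R|=0.08943 <1
  x=-2.559: |R|=1.26872 >1
  x=-2.396: |R|=1.13967 >1
  x=-2.261: |R|=1.03136 >1
Interval (-2.2222, 0).

(-2.2222,0); λ=-3 ⇒ h* = (20/9)/3 = 0.7407.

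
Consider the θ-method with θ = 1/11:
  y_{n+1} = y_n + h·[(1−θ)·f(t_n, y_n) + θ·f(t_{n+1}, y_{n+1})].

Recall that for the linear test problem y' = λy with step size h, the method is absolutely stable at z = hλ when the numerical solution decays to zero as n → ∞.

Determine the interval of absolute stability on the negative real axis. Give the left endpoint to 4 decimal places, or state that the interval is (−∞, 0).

With y'=λy (z=hλ):
  y_{n+1} = y_n + z·[10/11·y_n + 1/11·y_{n+1}] ⇒ (1 − 1/11z)y_{n+1} = (1 + 10/11z)y_n
  Hence R(z) = (1 + 10/11z)/(1 − 1/11z).

Solve |R(x)|<1 on ℝ⁻.
x=-0.73: |R|=0.3154
R=−1: 1+10/11x = −1+1/11x ⇒ -9/11x=2 ⇒ x=2/(-9/11)=-2.4444
Confirm numerically:
  x=-1.638: |R|=0.42570 <1
  x=-1.434: |R|=0.26862 <1
  x=-1.012: |R|=0.07326 <1
  x=-3.043: |R|=1.38361 >1
  x=-2.962: |R|=1.33362 >1
  x=-2.883: |R|=1.28430 >1
So |R|<1 on (-2.4444, 0).

(-2.4444, 0).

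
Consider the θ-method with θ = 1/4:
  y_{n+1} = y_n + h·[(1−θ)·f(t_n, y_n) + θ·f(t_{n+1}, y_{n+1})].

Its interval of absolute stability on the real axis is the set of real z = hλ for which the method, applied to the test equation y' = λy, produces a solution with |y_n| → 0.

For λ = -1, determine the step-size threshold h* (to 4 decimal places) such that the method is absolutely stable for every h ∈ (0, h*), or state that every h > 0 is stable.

On y'=λy, z=hλ:
  y_{n+1} = y_n + z·[3/4·y_n + 1/4·y_{n+1}] ⇒ (1 − 1/4z)y_{n+1} = (1 + 3/4z)y_n
  Hence R(z) = (1 + 3/4z)/(1 − 1/4z).

Boundary: |R(x)|=1, x<0.
x=-0.92: |R|=0.2520
R=−1: 1+3/4x = −1+1/4x ⇒ -1/2x=2 ⇒ x=2/(-1/2)=-4.0000
Confirm numerically:
  x=-3.798: |R|=0.94819 <1
  x=-2.898: |R|=0.68049 <1
  x=-1.941: |R|=0.30685 <1
  x=-4.564: |R|=1.13171 >1
  x=-4.355: |R|=1.08498 >1
Interval (-4.0000, 0).

(-4.0000,0); λ=-1 ⇒ h* = (4)/1 = 4.0000.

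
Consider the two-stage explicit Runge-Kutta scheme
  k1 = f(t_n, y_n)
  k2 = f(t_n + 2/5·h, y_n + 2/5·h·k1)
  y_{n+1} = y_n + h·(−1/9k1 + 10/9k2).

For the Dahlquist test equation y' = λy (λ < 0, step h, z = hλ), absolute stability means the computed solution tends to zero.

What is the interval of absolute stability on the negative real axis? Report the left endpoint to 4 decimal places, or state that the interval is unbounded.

z∈(-2.2500,0).

On y'=λy, z=hλ:
  k1=λy_n ⇒ h·k1=z·y_n;  k2=λ(1+2/5z)y_n ⇒ h·k2=z(1+2/5z)y_n
  y_{n+1}/y_n = 1 − 1/9z + 10/9z(1+2/5z) = 1 + z + 4/9z²
  Hence R(z) = 1 + z + 4/9z².

Boundary: |R(x)|=1, x<0.
x=-0.77: |R|=0.4935
R=1: x+4/9x²=0 ⇒ x=−9/4=-2.2500; min R=1−1/(4·4/9)=0.4375>−1
Confirm numerically:
  x=-1.700: |R|=0.58444 <1
  x=-1.509: |R|=0.50304 <1
  x=-1.441: |R|=0.48188 <1
  x=-1.170: |R|=0.43840 <1
  x=-2.762: |R|=1.62851 >1
  x=-2.757: |R|=1.62124 >1
Interval (-2.2500, 0).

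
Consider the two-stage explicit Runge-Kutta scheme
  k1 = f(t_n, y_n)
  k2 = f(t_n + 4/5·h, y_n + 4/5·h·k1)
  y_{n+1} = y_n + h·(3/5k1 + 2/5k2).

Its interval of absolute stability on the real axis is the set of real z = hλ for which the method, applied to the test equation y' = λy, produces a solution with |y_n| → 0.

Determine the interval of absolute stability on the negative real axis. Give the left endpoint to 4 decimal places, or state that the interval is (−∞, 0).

z∈(-3.1250,0).

Test eqn y'=λy, z=hλ:
  k1=λy_n ⇒ h·k1=z·y_n;  k2=λ(1+4/5z)y_n ⇒ h·k2=z(1+4/5z)y_n
  y_{n+1}/y_n = 1 + 3/5z + 2/5z(1+4/5z) = 1 + z + 8/25z²
  ⇒ R(z) = 1 + z + 8/25z².

Need |R(x)|<1, x<0.
x=-0.31: |R|=0.7208
R=1: x+8/25x²=0 ⇒ x=−25/8=-3.1250; min R=1−1/(4·8/25)=0.2188>−1
Confirm numerically:
  x=-3.029: |R|=0.90695 <1
  x=-1.571: |R|=0.21877 <1
  x=-1.394: |R|=0.22784 <1
  x=-3.508: |R|=1.42994 >1
  x=-3.495: |R|=1.41381 >1
Stable set (-3.1250, 0).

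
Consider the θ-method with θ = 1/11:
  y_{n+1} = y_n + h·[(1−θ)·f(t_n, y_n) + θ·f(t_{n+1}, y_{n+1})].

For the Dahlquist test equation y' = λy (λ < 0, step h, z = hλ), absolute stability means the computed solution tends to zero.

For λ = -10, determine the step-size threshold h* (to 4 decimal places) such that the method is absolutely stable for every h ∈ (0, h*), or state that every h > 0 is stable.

Test eqn y'=λy, z=hλ:
  y_{n+1} = y_n + z·[10/11·y_n + 1/11·y_{n+1}] ⇒ (1 − 1/11z)y_{n+1} = (1 + 10/11z)y_n
  R(z) = (1 + 10/11z)/(1 − 1/11z).

Need |R(x)|<1, x<0.
x=-1.44: |R|=0.2733
R=−1: 1+10/11x = −1+1/11x ⇒ -9/11x=2 ⇒ x=2/(-9/11)=-2.4444
Confirm numerically:
  x=-2.251: |R|=0.86861 <1
  x=-2.139: |R|=0.79078 <1
  x=-1.754: |R|=0.51278 <1
  x=-1.492: |R|=0.31380 <1
  x=-3.015: |R|=1.36639 >1
  x=-2.803: |R|=1.23379 >1
  x=-2.650: |R|=1.13553 >1
Interval (-2.4444, 0).

(-2.4444,0); λ=-10 ⇒ h* = (22/9)/10 = 0.2444.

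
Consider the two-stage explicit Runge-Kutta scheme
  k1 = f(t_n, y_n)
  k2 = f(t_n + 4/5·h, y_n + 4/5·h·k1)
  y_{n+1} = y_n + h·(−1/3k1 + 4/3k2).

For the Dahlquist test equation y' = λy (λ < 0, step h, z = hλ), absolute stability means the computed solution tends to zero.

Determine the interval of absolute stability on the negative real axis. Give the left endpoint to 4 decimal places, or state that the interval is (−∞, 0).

Set f=λy, z=hλ:
  k1=λy_n ⇒ h·k1=z·y_n;  k2=λ(1+4/5z)y_n ⇒ h·k2=z(1+4/5z)y_n
  y_{n+1}/y_n = 1 − 1/3z + 4/3z(1+4/5z) = 1 + z + 16/15z²
  Hence R(z) = 1 + z + 16/15z².

Need |R(x)|<1, x<0.
x=-1.54: |R|=1.9897
R=1: x+16/15x²=0 ⇒ x=−15/16=-0.9375; min R=1−1/(4·16/15)=0.7656>−1
Confirm numerically:
  x=-0.877: |R|=0.94340 <1
  x=-0.652: |R|=0.80144 <1
  x=-0.511: |R|=0.76753 <1
  x=-0.494: |R|=0.76631 <1
  x=-1.472: |R|=1.83924 >1
  x=-1.369: |R|=1.63011 >1
  x=-1.318: |R|=1.53493 >1
Interval (-0.9375, 0).

z∈(-0.9375,0).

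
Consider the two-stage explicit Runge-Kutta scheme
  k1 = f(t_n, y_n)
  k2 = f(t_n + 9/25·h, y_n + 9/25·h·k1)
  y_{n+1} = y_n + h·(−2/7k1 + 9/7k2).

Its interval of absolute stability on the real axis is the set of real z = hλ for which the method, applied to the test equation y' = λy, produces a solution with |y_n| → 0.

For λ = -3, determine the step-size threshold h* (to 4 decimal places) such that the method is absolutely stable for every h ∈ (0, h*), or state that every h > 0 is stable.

Set f=λy, z=hλ:
  k1=λy_n ⇒ h·k1=z·y_n;  k2=λ(1+9/25z)y_n ⇒ h·k2=z(1+9/25z)y_n
  y_{n+1}/y_n = 1 − 2/7z + 9/7z(1+9/25z) = 1 + z + 81/175z²
  so R(z) = 1 + z + 81/175z².

Solve |R(x)|<1 on ℝ⁻.
x=-0.78: |R|=0.5016
R=1: x+81/175x²=0 ⇒ x=−175/81=-2.1605; min R=1−1/(4·81/175)=0.4599>−1
Confirm numerically:
  x=-1.732: |R|=0.65649 <1
  x=-1.278: |R|=0.47798 <1
  x=-1.141: |R|=0.46158 <1
  x=-2.330: |R|=1.18281 >1
  x=-2.238: |R|=1.08029 >1
So |R|<1 on (-2.1605, 0).

(-2.1605,0); λ=-3 ⇒ h* = (175/81)/3 = 0.7202.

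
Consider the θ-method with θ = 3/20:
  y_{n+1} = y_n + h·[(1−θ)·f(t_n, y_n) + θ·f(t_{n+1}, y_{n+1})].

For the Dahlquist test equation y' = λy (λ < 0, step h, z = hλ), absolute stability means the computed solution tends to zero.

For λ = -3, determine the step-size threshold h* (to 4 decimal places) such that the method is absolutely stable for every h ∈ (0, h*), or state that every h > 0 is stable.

Set f=λy, z=hλ:
  y_{n+1} = y_n + z·[17/20·y_n + 3/20·y_{n+1}] ⇒ (1 − 3/20z)y_{n+1} = (1 + 17/20z)y_n
  ⇒ R(z) = (1 + 17/20z)/(1 − 3/20z).

Boundary: |R(x)|=1, x<0.
x=-1.25: |R|=0.0526
R=−1: 1+17/20x = −1+3/20x ⇒ -7/10x=2 ⇒ x=2/(-7/10)=-2.8571
Confirm numerically:
  x=-2.763: |R|=0.95341 <1
  x=-2.136: |R|=0.61769 <1
  x=-1.955: |R|=0.51170 <1
  x=-1.873: |R|=0.46220 <1
  x=-3.044: |R|=1.08980 >1
  x=-2.969: |R|=1.05417 >1
Interval (-2.8571, 0).

(-2.8571,0); λ=-3 ⇒ h* = (20/7)/3 = 0.9524.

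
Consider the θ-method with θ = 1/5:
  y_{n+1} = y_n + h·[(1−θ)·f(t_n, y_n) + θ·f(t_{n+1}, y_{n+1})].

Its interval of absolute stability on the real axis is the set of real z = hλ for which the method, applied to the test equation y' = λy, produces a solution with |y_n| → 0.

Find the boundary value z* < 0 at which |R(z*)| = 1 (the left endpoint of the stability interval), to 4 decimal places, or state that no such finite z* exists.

With y'=λy (z=hλ):
  y_{n+1} = y_n + z·[4/5·y_n + 1/5·y_{n+1}] ⇒ (1 − 1/5z)y_{n+1} = (1 + 4/5z)y_n
  ⇒ R(z) = (1 + 4/5z)/(1 − 1/5z).

Find x<0 with |R(x)|<1.
x=-1.1: |R|=0.0984
R=−1: 1+4/5x = −1+1/5x ⇒ -3/5x=2 ⇒ x=2/(-3/5)=-3.3333
Confirm numerically:
  x=-2.587: |R|=0.70489 <1
  x=-2.479: |R|=0.65731 <1
  x=-2.008: |R|=0.43265 <1
  x=-3.565: |R|=1.08114 >1
  x=-3.554: |R|=1.07739 >1
Interval (-3.3333, 0).

left endpoint -3.3333.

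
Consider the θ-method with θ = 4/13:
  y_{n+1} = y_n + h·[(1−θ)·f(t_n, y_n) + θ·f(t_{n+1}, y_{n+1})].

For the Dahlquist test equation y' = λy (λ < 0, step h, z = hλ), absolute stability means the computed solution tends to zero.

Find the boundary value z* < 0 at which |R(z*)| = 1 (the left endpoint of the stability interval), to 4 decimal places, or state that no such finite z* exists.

z* = -5.2000.

Test eqn y'=λy, z=hλ:
  y_{n+1} = y_n + z·[9/13·y_n + 4/13·y_{n+1}] ⇒ (1 − 4/13z)y_{n+1} = (1 + 9/13z)y_n
  ⇒ R(z) = (1 + 9/13z)/(1 − 4/13z).

Boundary: |R(x)|=1, x<0.
x=-1.51: |R|=0.0310
R=−1: 1+9/13x = −1+4/13x ⇒ -5/13x=2 ⇒ x=2/(-5/13)=-5.2000
Confirm numerically:
  x=-4.985: |R|=0.96736 <1
  x=-4.838: |R|=0.94405 <1
  x=-4.770: |R|=0.93298 <1
  x=-2.788: |R|=0.50066 <1
  x=-5.607: |R|=1.05744 >1
  x=-5.441: |R|=1.03466 >1
  x=-5.396: |R|=1.02834 >1
So |R|<1 on (-5.2000, 0).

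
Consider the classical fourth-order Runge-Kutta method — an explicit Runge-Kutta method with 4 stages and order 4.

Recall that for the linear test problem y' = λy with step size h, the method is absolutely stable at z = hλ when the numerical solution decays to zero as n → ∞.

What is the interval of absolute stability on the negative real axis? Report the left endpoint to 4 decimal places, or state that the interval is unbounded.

Test eqn y'=λy, z=hλ:
  order 4, 4-stage ⇒ R(z)=1+z+z^2/2+z^3/6+z^4/24
  (e.g. R(-0.41)=0.66374, |R|=0.66374)

Boundary: |R(x)|=1, x<0.
x=-0.41: |R|=0.6637
|R(-2.68)|=0.8525 |R(-1.16)|=0.3281 |R(-1.13)|=0.3359
Bisect:
  x_lo=-3.3997 |R|=2.3964  x_hi=-0.2123 |R|=0.8087
  mid=-1.80601 |R|=0.28633 →hi
  mid=-2.60285 |R|=0.75802 →hi
  mid=-3.00128 |R|=1.37755 →lo
  mid=-2.80207 |R|=1.02558 →lo
  mid=-2.70246 |R|=0.88213 →hi
  mid=-2.75226 |R|=0.95133 →hi
  mid=-2.77716 |R|=0.98781 →hi
  mid=-2.78961 |R|=1.00653 →lo
  mid=-2.78339 |R|=0.99713 →hi
  ...
  [-2.78533,-2.78514] ⇒ x*=-2.7853
So |R|<1 on (-2.7853, 0).

(-2.7853, 0).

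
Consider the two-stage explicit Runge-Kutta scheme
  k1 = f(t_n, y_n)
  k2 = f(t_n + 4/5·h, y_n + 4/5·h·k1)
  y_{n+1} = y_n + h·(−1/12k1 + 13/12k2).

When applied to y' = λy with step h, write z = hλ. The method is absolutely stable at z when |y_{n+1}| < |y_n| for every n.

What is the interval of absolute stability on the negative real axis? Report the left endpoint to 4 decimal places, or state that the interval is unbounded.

Set f=λy, z=hλ:
  k1=λy_n ⇒ h·k1=z·y_n;  k2=λ(1+4/5z)y_n ⇒ h·k2=z(1+4/5z)y_n
  y_{n+1}/y_n = 1 − 1/12z + 13/12z(1+4/5z) = 1 + z + 13/15z²
  so R(z) = 1 + z + 13/15z².

Boundary: |R(x)|=1, x<0.
x=-1.33: |R|=1.2030
R=1: x+13/15x²=0 ⇒ x=−15/13=-1.1538; min R=1−1/(4·13/15)=0.7115>−1
Confirm numerically:
  x=-0.862: |R|=0.78197 <1
  x=-0.648: |R|=0.71592 <1
  x=-0.583: |R|=0.71157 <1
  x=-0.508: |R|=0.71566 <1
  x=-1.503: |R|=1.45481 >1
  x=-1.471: |R|=1.40433 >1
So |R|<1 on (-1.1538, 0).

z∈(-1.1538,0).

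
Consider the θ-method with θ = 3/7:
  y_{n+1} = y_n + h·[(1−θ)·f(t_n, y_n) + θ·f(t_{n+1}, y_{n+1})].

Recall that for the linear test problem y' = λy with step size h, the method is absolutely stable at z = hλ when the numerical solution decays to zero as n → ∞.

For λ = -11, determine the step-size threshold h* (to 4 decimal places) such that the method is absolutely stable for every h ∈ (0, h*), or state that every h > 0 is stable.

Set f=λy, z=hλ:
  y_{n+1} = y_n + z·[4/7·y_n + 3/7·y_{n+1}] ⇒ (1 − 3/7z)y_{n+1} = (1 + 4/7z)y_n
  ⇒ R(z) = (1 + 4/7z)/(1 − 3/7z).

Boundary: |R(x)|=1, x<0.
x=-0.3: |R|=0.7342
R=−1: 1+4/7x = −1+3/7x ⇒ -1/7x=2 ⇒ x=2/(-1/7)=-14.0000
Confirm numerically:
  x=-11.809: |R|=0.94836 <1
  x=-10.929: |R|=0.92281 <1
  x=-10.170: |R|=0.89789 <1
  x=-7.536: |R|=0.78168 <1
  x=-14.585: |R|=1.01153 >1
  x=-14.362: |R|=1.00723 >1
  x=-14.052: |R|=1.00106 >1
Interval (-14.0000, 0).

(-14.0000,0); λ=-11 ⇒ h* = (14)/11 = 1.2727.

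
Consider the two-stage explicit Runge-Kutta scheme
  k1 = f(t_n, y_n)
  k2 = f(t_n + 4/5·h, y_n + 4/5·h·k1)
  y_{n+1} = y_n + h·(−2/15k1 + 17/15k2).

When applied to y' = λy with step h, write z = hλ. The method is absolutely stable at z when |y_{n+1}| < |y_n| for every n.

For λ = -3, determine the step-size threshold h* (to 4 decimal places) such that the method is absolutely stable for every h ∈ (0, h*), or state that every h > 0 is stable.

(-1.1029,0); λ=-3 ⇒ h* = (75/68)/3 = 0.3676.

With y'=λy (z=hλ):
  k1=λy_n ⇒ h·k1=z·y_n;  k2=λ(1+4/5z)y_n ⇒ h·k2=z(1+4/5z)y_n
  y_{n+1}/y_n = 1 − 2/15z + 17/15z(1+4/5z) = 1 + z + 68/75z²
  ⇒ R(z) = 1 + z + 68/75z².

Boundary: |R(x)|=1, x<0.
x=-1.09: |R|=0.9872
R=1: x+68/75x²=0 ⇒ x=−75/68=-1.1029; min R=1−1/(4·68/75)=0.7243>−1
Confirm numerically:
  x=-1.081: |R|=0.97850 <1
  x=-1.070: |R|=0.96804 <1
  x=-1.015: |R|=0.91907 <1
  x=-1.595: |R|=1.71158 >1
  x=-1.483: |R|=1.51102 >1
  x=-1.388: |R|=1.35873 >1
So |R|<1 on (-1.1029, 0).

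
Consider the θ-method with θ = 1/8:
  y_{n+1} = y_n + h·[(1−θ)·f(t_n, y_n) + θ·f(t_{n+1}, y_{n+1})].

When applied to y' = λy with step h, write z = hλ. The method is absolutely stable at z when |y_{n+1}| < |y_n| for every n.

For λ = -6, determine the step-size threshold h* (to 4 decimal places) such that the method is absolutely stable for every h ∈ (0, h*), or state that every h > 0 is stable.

(-2.6667,0); λ=-6 ⇒ h* = (8/3)/6 = 0.4444.

On y'=λy, z=hλ:
  y_{n+1} = y_n + z·[7/8·y_n + 1/8·y_{n+1}] ⇒ (1 − 1/8z)y_{n+1} = (1 + 7/8z)y_n
  R(z) = (1 + 7/8z)/(1 − 1/8z).

Find x<0 with |R(x)|<1.
x=-1.68: |R|=0.3884
R=−1: 1+7/8x = −1+1/8x ⇒ -3/4x=2 ⇒ x=2/(-3/4)=-2.6667
Confirm numerically:
  x=-2.048: |R|=0.63057 <1
  x=-1.583: |R|=0.32151 <1
  x=-1.442: |R|=0.22178 <1
  x=-3.201: |R|=1.28622 >1
  x=-3.125: |R|=1.24719 >1
  x=-3.070: |R|=1.21861 >1
Stable set (-2.6667, 0).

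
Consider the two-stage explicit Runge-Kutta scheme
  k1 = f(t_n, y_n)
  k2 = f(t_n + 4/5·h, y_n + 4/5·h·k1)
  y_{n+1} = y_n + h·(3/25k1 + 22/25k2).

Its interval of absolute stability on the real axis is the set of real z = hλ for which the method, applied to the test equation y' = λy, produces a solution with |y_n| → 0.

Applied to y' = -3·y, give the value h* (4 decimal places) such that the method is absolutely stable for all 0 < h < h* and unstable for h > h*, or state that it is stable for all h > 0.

(-1.4205,0); λ=-3 ⇒ h* = (125/88)/3 = 0.4735.

Set f=λy, z=hλ:
  k1=λy_n ⇒ h·k1=z·y_n;  k2=λ(1+4/5z)y_n ⇒ h·k2=z(1+4/5z)y_n
  y_{n+1}/y_n = 1 + 3/25z + 22/25z(1+4/5z) = 1 + z + 88/125z²
  so R(z) = 1 + z + 88/125z².

Find x<0 with |R(x)|<1.
x=-0.79: |R|=0.6494
R=1: x+88/125x²=0 ⇒ x=−125/88=-1.4205; min R=1−1/(4·88/125)=0.6449>−1
Confirm numerically:
  x=-1.211: |R|=0.82143 <1
  x=-0.958: |R|=0.68811 <1
  x=-0.885: |R|=0.66639 <1
  x=-0.788: |R|=0.64914 <1
  x=-1.973: |R|=1.76748 >1
  x=-1.553: |R|=1.14491 >1
  x=-1.552: |R|=1.14373 >1
Stable set (-1.4205, 0).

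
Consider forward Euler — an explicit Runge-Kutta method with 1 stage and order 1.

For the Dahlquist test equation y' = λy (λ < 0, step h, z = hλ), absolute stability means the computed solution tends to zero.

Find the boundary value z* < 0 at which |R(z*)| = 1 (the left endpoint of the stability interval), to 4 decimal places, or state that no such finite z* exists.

z* = -2.0000.

With y'=λy (z=hλ):
  order 1, 1-stage ⇒ R(z)=1+z
  (e.g. R(-1.02)=-0.02000, |R|=0.02000)

Solve |R(x)|<1 on ℝ⁻.
x=-1.02: |R|=0.0200
|R(-2.19)|=1.1900 |R(-0.9)|=0.1000 |R(-0.66)|=0.3400
Bisect:
  x_lo=-2.5607 |R|=1.5607  x_hi=-0.1533 |R|=0.8467
  mid=-1.35701 |R|=0.35701 →hi
  mid=-1.95887 |R|=0.95887 →hi
  mid=-2.25980 |R|=1.25980 →lo
  mid=-2.10933 |R|=1.10933 →lo
  mid=-2.03410 |R|=1.03410 →lo
  mid=-1.99648 |R|=0.99648 →hi
  mid=-2.01529 |R|=1.01529 →lo
  ...
  [-2.00001,-1.99986] ⇒ x*=-2.0000
Interval (-2.0000, 0).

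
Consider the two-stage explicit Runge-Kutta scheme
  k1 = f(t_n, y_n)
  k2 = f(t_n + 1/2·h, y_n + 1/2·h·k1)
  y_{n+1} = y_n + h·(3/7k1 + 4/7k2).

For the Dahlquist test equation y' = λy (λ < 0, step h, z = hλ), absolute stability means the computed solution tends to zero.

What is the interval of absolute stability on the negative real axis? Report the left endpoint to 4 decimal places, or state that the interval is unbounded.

z∈(-3.5000,0).

Set f=λy, z=hλ:
  k1=λy_n ⇒ h·k1=z·y_n;  k2=λ(1+1/2z)y_n ⇒ h·k2=z(1+1/2z)y_n
  y_{n+1}/y_n = 1 + 3/7z + 4/7z(1+1/2z) = 1 + z + 2/7z²
  R(z) = 1 + z + 2/7z².

Solve |R(x)|<1 on ℝ⁻.
x=-1.79: |R|=0.1255
R=1: x+2/7x²=0 ⇒ x=−7/2=-3.5000; min R=1−1/(4·2/7)=0.1250>−1
Confirm numerically:
  x=-2.813: |R|=0.44785 <1
  x=-2.538: |R|=0.30241 <1
  x=-1.616: |R|=0.13013 <1
  x=-3.848: |R|=1.38260 >1
  x=-3.693: |R|=1.20364 >1
  x=-3.684: |R|=1.19367 >1
Interval (-3.5000, 0).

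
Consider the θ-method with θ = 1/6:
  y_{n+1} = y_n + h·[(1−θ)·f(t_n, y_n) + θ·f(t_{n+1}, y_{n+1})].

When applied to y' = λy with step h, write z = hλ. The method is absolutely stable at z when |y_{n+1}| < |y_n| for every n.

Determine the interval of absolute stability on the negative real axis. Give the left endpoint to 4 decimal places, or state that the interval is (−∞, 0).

(-3.0000, 0).

Set f=λy, z=hλ:
  y_{n+1} = y_n + z·[5/6·y_n + 1/6·y_{n+1}] ⇒ (1 − 1/6z)y_{n+1} = (1 + 5/6z)y_n
  R(z) = (1 + 5/6z)/(1 − 1/6z).

Find x<0 with |R(x)|<1.
x=-0.34: |R|=0.6782
R=−1: 1+5/6x = −1+1/6x ⇒ -2/3x=2 ⇒ x=2/(-2/3)=-3.0000
Confirm numerically:
  x=-1.795: |R|=0.38165 <1
  x=-1.451: |R|=0.16843 <1
  x=-1.323: |R|=0.08398 <1
  x=-3.506: |R|=1.21292 >1
  x=-3.476: |R|=1.20093 >1
  x=-3.132: |R|=1.05782 >1
Interval (-3.0000, 0).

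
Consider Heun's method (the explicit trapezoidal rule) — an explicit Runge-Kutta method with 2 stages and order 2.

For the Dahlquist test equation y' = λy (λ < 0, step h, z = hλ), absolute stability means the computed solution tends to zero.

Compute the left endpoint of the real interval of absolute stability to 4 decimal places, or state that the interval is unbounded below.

z* = -2.0000.

Test eqn y'=λy, z=hλ:
  order 2, 2-stage ⇒ R(z)=1+z+z^2/2
  (e.g. R(-1.03)=0.50045, |R|=0.50045)

Solve |R(x)|<1 on ℝ⁻.
x=-1.03: |R|=0.5005
|R(-1.89)|=0.8960 |R(-1.25)|=0.5312
Bisect:
  x_lo=-2.4847 |R|=1.6022  x_hi=-0.2454 |R|=0.7847
  mid=-1.36504 |R|=0.56663 →hi
  mid=-1.92487 |R|=0.92770 →hi
  mid=-2.20479 |R|=1.22576 →lo
  mid=-2.06483 |R|=1.06693 →lo
  mid=-1.99485 |R|=0.99487 →hi
  mid=-2.02984 |R|=1.03029 →lo
  mid=-2.01235 |R|=1.01242 →lo
  ...
  [-2.00005,-1.99991] ⇒ x*=-2.0000
Stable set (-2.0000, 0).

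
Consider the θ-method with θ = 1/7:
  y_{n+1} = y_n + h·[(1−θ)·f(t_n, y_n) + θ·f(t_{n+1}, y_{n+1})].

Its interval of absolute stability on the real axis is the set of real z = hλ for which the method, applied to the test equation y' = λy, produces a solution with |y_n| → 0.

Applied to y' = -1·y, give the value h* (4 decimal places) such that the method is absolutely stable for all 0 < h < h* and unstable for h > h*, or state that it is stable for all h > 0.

Test eqn y'=λy, z=hλ:
  y_{n+1} = y_n + z·[6/7·y_n + 1/7·y_{n+1}] ⇒ (1 − 1/7z)y_{n+1} = (1 + 6/7z)y_n
  R(z) = (1 + 6/7z)/(1 − 1/7z).

Solve |R(x)|<1 on ℝ⁻.
x=-1.28: |R|=0.0821
R=−1: 1+6/7x = −1+1/7x ⇒ -5/7x=2 ⇒ x=2/(-5/7)=-2.8000
Confirm numerically:
  x=-1.889: |R|=0.48757 <1
  x=-1.711: |R|=0.37493 <1
  x=-1.675: |R|=0.35159 <1
  x=-3.322: |R|=1.25286 >1
  x=-2.870: |R|=1.03546 >1
Interval (-2.8000, 0).

(-2.8000,0); λ=-1 ⇒ h* = (14/5)/1 = 2.8000.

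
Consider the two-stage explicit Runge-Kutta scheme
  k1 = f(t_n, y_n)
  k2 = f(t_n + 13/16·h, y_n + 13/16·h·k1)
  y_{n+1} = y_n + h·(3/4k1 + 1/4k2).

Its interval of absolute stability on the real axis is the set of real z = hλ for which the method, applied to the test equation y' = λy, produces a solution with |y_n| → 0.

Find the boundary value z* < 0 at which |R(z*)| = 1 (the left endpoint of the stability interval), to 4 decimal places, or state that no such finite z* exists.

Set f=λy, z=hλ:
  k1=λy_n ⇒ h·k1=z·y_n;  k2=λ(1+13/16z)y_n ⇒ h·k2=z(1+13/16z)y_n
  y_{n+1}/y_n = 1 + 3/4z + 1/4z(1+13/16z) = 1 + z + 13/64z²
  R(z) = 1 + z + 13/64z².

Need |R(x)|<1, x<0.
x=-0.81: |R|=0.3233
R=1: x+13/64x²=0 ⇒ x=−64/13=-4.9231; min R=1−1/(4·13/64)=-0.2308>−1
Confirm numerically:
  x=-4.507: |R|=0.61909 <1
  x=-4.191: |R|=0.37679 <1
  x=-2.175: |R|=0.21409 <1
  x=-1.988: |R|=0.18522 <1
  x=-5.347: |R|=1.46043 >1
  x=-5.243: |R|=1.34071 >1
  x=-5.036: |R|=1.11551 >1
Interval (-4.9231, 0).

z* = -4.9231.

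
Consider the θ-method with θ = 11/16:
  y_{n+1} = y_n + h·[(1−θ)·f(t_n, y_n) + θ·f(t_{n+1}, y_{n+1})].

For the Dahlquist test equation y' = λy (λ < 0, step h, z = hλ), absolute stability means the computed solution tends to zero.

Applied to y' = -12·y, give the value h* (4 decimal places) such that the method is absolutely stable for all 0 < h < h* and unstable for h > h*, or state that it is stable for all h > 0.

Set f=λy, z=hλ:
  y_{n+1} = y_n + z·[5/16·y_n + 11/16·y_{n+1}] ⇒ (1 − 11/16z)y_{n+1} = (1 + 5/16z)y_n
  so R(z) = (1 + 5/16z)/(1 − 11/16z).

Boundary: |R(x)|=1, x<0.
x=-1.77: |R|=0.2016
x=-2: |R|=0.1579
x=-10: |R|=0.2698
x=-100: |R|=0.4337
θ=11/16≥1/2 ⇒ |1+5/16x|<|1−11/16x| ∀x<0 ⇒ interval (−∞,0).

unbounded; (−∞, 0). Any h>0 works for λ=-12.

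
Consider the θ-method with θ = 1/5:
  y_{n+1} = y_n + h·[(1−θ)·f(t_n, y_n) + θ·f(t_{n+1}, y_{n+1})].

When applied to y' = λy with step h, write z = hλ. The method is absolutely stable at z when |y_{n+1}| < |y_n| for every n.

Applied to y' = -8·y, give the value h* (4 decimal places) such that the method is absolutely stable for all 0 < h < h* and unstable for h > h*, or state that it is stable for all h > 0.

Set f=λy, z=hλ:
  y_{n+1} = y_n + z·[4/5·y_n + 1/5·y_{n+1}] ⇒ (1 − 1/5z)y_{n+1} = (1 + 4/5z)y_n
  Hence R(z) = (1 + 4/5z)/(1 − 1/5z).

Need |R(x)|<1, x<0.
x=-0.53: |R|=0.5208
R=−1: 1+4/5x = −1+1/5x ⇒ -3/5x=2 ⇒ x=2/(-3/5)=-3.3333
Confirm numerically:
  x=-3.291: |R|=0.98468 <1
  x=-3.001: |R|=0.87539 <1
  x=-1.733: |R|=0.28694 <1
  x=-3.796: |R|=1.15780 >1
  x=-3.791: |R|=1.15618 >1
Stable set (-3.3333, 0).

(-3.3333,0); λ=-8 ⇒ h* = (10/3)/8 = 0.4167.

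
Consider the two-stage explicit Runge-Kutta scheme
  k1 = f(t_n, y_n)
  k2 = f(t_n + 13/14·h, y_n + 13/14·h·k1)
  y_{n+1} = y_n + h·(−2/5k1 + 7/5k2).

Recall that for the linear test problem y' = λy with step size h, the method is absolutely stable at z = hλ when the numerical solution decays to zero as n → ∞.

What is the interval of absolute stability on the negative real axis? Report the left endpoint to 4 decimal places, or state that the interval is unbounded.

(-0.7692, 0).

Set f=λy, z=hλ:
  k1=λy_n ⇒ h·k1=z·y_n;  k2=λ(1+13/14z)y_n ⇒ h·k2=z(1+13/14z)y_n
  y_{n+1}/y_n = 1 − 2/5z + 7/5z(1+13/14z) = 1 + z + 13/10z²
  R(z) = 1 + z + 13/10z².

Boundary: |R(x)|=1, x<0.
x=-0.35: |R|=0.8093
R=1: x+13/10x²=0 ⇒ x=−10/13=-0.7692; min R=1−1/(4·13/10)=0.8077>−1
Confirm numerically:
  x=-0.549: |R|=0.84282 <1
  x=-0.493: |R|=0.82296 <1
  x=-0.460: |R|=0.81508 <1
  x=-0.421: |R|=0.80941 <1
  x=-1.064: |R|=1.40772 >1
  x=-0.867: |R|=1.11020 >1
Interval (-0.7692, 0).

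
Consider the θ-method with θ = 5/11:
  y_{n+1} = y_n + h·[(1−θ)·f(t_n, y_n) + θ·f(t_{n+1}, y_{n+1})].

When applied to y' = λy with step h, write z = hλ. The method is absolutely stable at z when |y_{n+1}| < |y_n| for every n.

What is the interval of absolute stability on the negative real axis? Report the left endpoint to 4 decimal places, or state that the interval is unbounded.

On y'=λy, z=hλ:
  y_{n+1} = y_n + z·[6/11·y_n + 5/11·y_{n+1}] ⇒ (1 − 5/11z)y_{n+1} = (1 + 6/11z)y_n
  ⇒ R(z) = (1 + 6/11z)/(1 − 5/11z).

Find x<0 with |R(x)|<1.
x=-0.78: |R|=0.4242
R=−1: 1+6/11x = −1+5/11x ⇒ -1/11x=2 ⇒ x=2/(-1/11)=-22.0000
Confirm numerically:
  x=-17.089: |R|=0.94908 <1
  x=-15.696: |R|=0.92955 <1
  x=-10.980: |R|=0.83278 <1
  x=-9.440: |R|=0.78419 <1
  x=-22.552: |R|=1.00446 >1
  x=-22.530: |R|=1.00429 >1
Interval (-22.0000, 0).

(-22.0000, 0).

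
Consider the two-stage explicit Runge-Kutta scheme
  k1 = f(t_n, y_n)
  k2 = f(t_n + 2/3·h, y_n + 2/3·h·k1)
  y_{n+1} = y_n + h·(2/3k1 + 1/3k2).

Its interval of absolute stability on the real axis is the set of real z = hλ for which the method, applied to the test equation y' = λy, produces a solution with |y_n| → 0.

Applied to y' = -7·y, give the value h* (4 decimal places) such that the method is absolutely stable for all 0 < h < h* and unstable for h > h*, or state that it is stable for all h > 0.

(-4.5000,0); λ=-7 ⇒ h* = (9/2)/7 = 0.6429.

Set f=λy, z=hλ:
  k1=λy_n ⇒ h·k1=z·y_n;  k2=λ(1+2/3z)y_n ⇒ h·k2=z(1+2/3z)y_n
  y_{n+1}/y_n = 1 + 2/3z + 1/3z(1+2/3z) = 1 + z + 2/9z²
  ⇒ R(z) = 1 + z + 2/9z².

Need |R(x)|<1, x<0.
x=-1.73: |R|=0.0649
R=1: x+2/9x²=0 ⇒ x=−9/2=-4.5000; min R=1−1/(4·2/9)=-0.1250>−1
Confirm numerically:
  x=-4.023: |R|=0.57356 <1
  x=-2.489: |R|=0.11231 <1
  x=-2.447: |R|=0.11638 <1
  x=-2.261: |R|=0.12497 <1
  x=-4.733: |R|=1.24506 >1
  x=-4.623: |R|=1.12636 >1
Stable set (-4.5000, 0).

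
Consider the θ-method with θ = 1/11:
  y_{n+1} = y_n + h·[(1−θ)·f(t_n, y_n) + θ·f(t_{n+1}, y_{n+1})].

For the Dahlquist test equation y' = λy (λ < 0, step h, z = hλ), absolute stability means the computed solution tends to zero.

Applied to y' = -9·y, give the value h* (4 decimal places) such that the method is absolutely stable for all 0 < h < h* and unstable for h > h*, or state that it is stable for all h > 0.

Test eqn y'=λy, z=hλ:
  y_{n+1} = y_n + z·[10/11·y_n + 1/11·y_{n+1}] ⇒ (1 − 1/11z)y_{n+1} = (1 + 10/11z)y_n
  Hence R(z) = (1 + 10/11z)/(1 − 1/11z).

Find x<0 with |R(x)|<1.
x=-1.65: |R|=0.4348
R=−1: 1+10/11x = −1+1/11x ⇒ -9/11x=2 ⇒ x=2/(-9/11)=-2.4444
Confirm numerically:
  x=-1.966: |R|=0.66790 <1
  x=-1.674: |R|=0.45290 <1
  x=-1.377: |R|=0.22380 <1
  x=-2.764: |R|=1.20895 >1
  x=-2.696: |R|=1.16530 >1
So |R|<1 on (-2.4444, 0).

(-2.4444,0); λ=-9 ⇒ h* = (22/9)/9 = 0.2716.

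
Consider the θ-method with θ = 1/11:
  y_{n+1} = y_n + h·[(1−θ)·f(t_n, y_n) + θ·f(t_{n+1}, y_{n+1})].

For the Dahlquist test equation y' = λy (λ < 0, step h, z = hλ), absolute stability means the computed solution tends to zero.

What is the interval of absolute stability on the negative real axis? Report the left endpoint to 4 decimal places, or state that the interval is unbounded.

With y'=λy (z=hλ):
  y_{n+1} = y_n + z·[10/11·y_n + 1/11·y_{n+1}] ⇒ (1 − 1/11z)y_{n+1} = (1 + 10/11z)y_n
  Hence R(z) = (1 + 10/11z)/(1 − 1/11z).

Solve |R(x)|<1 on ℝ⁻.
x=-0.86: |R|=0.2024
R=−1: 1+10/11x = −1+1/11x ⇒ -9/11x=2 ⇒ x=2/(-9/11)=-2.4444
Confirm numerically:
  x=-1.378: |R|=0.22459 <1
  x=-1.369: |R|=0.21748 <1
  x=-1.208: |R|=0.08847 <1
  x=-0.980: |R|=0.10017 <1
  x=-2.663: |R|=1.14397 >1
  x=-2.599: |R|=1.10229 >1
Stable set (-2.4444, 0).

z∈(-2.4444,0).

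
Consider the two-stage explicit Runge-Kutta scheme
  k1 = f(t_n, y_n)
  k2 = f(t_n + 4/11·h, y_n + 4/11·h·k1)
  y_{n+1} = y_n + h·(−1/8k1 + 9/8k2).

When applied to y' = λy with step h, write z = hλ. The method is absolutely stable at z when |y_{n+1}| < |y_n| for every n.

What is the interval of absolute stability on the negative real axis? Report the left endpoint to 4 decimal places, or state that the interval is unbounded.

Test eqn y'=λy, z=hλ:
  k1=λy_n ⇒ h·k1=z·y_n;  k2=λ(1+4/11z)y_n ⇒ h·k2=z(1+4/11z)y_n
  y_{n+1}/y_n = 1 − 1/8z + 9/8z(1+4/11z) = 1 + z + 9/22z²
  ⇒ R(z) = 1 + z + 9/22z².

Need |R(x)|<1, x<0.
x=-1.28: |R|=0.3903
R=1: x+9/22x²=0 ⇒ x=−22/9=-2.4444; min R=1−1/(4·9/22)=0.3889>−1
Confirm numerically:
  x=-2.213: |R|=0.79047 <1
  x=-2.160: |R|=0.74865 <1
  x=-1.507: |R|=0.42207 <1
  x=-1.208: |R|=0.38897 <1
  x=-2.942: |R|=1.59883 >1
  x=-2.588: |R|=1.15199 >1
  x=-2.555: |R|=1.11556 >1
Stable set (-2.4444, 0).

(-2.4444, 0).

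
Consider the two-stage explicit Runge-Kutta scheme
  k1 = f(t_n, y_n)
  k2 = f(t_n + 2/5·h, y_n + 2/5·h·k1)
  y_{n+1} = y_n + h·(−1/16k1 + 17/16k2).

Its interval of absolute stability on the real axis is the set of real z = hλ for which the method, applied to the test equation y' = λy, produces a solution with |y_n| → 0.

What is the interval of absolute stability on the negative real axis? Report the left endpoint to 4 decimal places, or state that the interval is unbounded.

With y'=λy (z=hλ):
  k1=λy_n ⇒ h·k1=z·y_n;  k2=λ(1+2/5z)y_n ⇒ h·k2=z(1+2/5z)y_n
  y_{n+1}/y_n = 1 − 1/16z + 17/16z(1+2/5z) = 1 + z + 17/40z²
  Hence R(z) = 1 + z + 17/40z².

Solve |R(x)|<1 on ℝ⁻.
x=-1.32: |R|=0.4205
R=1: x+17/40x²=0 ⇒ x=−40/17=-2.3529; min R=1−1/(4·17/40)=0.4118>−1
Confirm numerically:
  x=-2.237: |R|=0.88977 <1
  x=-1.884: |R|=0.62452 <1
  x=-1.255: |R|=0.41439 <1
  x=-2.558: |R|=1.22293 >1
  x=-2.557: |R|=1.22176 >1
  x=-2.438: |R|=1.08813 >1
Interval (-2.3529, 0).

(-2.3529, 0).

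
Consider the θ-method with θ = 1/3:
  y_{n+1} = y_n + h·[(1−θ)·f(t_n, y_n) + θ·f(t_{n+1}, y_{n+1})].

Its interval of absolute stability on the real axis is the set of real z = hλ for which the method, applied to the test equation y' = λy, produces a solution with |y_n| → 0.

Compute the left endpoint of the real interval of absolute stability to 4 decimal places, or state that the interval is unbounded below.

z* = -6.0000.

Set f=λy, z=hλ:
  y_{n+1} = y_n + z·[2/3·y_n + 1/3·y_{n+1}] ⇒ (1 − 1/3z)y_{n+1} = (1 + 2/3z)y_n
  R(z) = (1 + 2/3z)/(1 − 1/3z).

Find x<0 with |R(x)|<1.
x=-0.31: |R|=0.7190
R=−1: 1+2/3x = −1+1/3x ⇒ -1/3x=2 ⇒ x=2/(-1/3)=-6.0000
Confirm numerically:
  x=-5.161: |R|=0.89719 <1
  x=-4.347: |R|=0.77501 <1
  x=-3.896: |R|=0.69490 <1
  x=-2.649: |R|=0.40680 <1
  x=-6.449: |R|=1.04752 >1
  x=-6.359: |R|=1.03836 >1
Interval (-6.0000, 0).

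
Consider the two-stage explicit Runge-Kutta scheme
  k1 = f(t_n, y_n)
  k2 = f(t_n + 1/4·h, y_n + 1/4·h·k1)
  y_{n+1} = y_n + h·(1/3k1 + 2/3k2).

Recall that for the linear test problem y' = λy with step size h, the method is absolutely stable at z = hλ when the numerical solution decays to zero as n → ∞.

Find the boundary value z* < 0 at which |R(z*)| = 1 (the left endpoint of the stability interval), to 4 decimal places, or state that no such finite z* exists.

left endpoint -6.0000.

Test eqn y'=λy, z=hλ:
  k1=λy_n ⇒ h·k1=z·y_n;  k2=λ(1+1/4z)y_n ⇒ h·k2=z(1+1/4z)y_n
  y_{n+1}/y_n = 1 + 1/3z + 2/3z(1+1/4z) = 1 + z + 1/6z²
  so R(z) = 1 + z + 1/6z².

Solve |R(x)|<1 on ℝ⁻.
x=-0.7: |R|=0.3817
R=1: x+1/6x²=0 ⇒ x=−6=-6.0000; min R=1−1/(4·1/6)=-0.5000>−1
Confirm numerically:
  x=-5.063: |R|=0.20933 <1
  x=-3.796: |R|=0.39440 <1
  x=-2.739: |R|=0.48865 <1
  x=-6.357: |R|=1.37824 >1
  x=-6.117: |R|=1.11928 >1
Interval (-6.0000, 0).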